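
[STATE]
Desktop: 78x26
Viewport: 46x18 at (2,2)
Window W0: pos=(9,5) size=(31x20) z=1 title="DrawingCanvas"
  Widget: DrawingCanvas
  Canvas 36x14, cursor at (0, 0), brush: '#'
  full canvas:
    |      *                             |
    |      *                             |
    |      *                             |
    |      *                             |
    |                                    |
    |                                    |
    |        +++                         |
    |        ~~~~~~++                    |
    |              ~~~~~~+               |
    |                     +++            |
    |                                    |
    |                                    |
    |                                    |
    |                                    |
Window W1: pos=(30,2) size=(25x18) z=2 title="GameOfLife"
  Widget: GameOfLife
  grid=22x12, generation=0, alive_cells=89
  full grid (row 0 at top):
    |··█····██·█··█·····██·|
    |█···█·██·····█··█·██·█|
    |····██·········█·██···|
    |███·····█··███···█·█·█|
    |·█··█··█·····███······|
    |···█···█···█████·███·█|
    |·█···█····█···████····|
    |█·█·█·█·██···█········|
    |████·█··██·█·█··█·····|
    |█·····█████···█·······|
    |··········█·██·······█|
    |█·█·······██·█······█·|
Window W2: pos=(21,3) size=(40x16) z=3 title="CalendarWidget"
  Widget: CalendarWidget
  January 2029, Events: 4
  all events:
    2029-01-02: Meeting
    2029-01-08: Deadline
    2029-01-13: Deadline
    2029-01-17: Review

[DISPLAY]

                            ┏━━━━━━━━━━━━━━━━━
                   ┏━━━━━━━━━━━━━━━━━━━━━━━━━━
                   ┃ CalendarWidget           
       ┏━━━━━━━━━━━┠──────────────────────────
       ┃ DrawingCan┃             January 2029 
       ┠───────────┃Mo Tu We Th Fr Sa Su      
       ┃+     *    ┃ 1  2*  3  4  5  6  7     
       ┃      *    ┃ 8*  9 10 11 12 13* 14    
       ┃      *    ┃15 16 17* 18 19 20 21     
       ┃      *    ┃22 23 24 25 26 27 28      
       ┃           ┃29 30 31                  
       ┃           ┃                          
       ┃        +++┃                          
       ┃        ~~~┃                          
       ┃           ┃                          
       ┃           ┃                          
       ┃           ┗━━━━━━━━━━━━━━━━━━━━━━━━━━
       ┃                    ┗━━━━━━━━━━━━━━━━━


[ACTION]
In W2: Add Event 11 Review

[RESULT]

                            ┏━━━━━━━━━━━━━━━━━
                   ┏━━━━━━━━━━━━━━━━━━━━━━━━━━
                   ┃ CalendarWidget           
       ┏━━━━━━━━━━━┠──────────────────────────
       ┃ DrawingCan┃             January 2029 
       ┠───────────┃Mo Tu We Th Fr Sa Su      
       ┃+     *    ┃ 1  2*  3  4  5  6  7     
       ┃      *    ┃ 8*  9 10 11* 12 13* 14   
       ┃      *    ┃15 16 17* 18 19 20 21     
       ┃      *    ┃22 23 24 25 26 27 28      
       ┃           ┃29 30 31                  
       ┃           ┃                          
       ┃        +++┃                          
       ┃        ~~~┃                          
       ┃           ┃                          
       ┃           ┃                          
       ┃           ┗━━━━━━━━━━━━━━━━━━━━━━━━━━
       ┃                    ┗━━━━━━━━━━━━━━━━━


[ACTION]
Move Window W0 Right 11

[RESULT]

                            ┏━━━━━━━━━━━━━━━━━
                   ┏━━━━━━━━━━━━━━━━━━━━━━━━━━
                   ┃ CalendarWidget           
                  ┏┠──────────────────────────
                  ┃┃             January 2029 
                  ┠┃Mo Tu We Th Fr Sa Su      
                  ┃┃ 1  2*  3  4  5  6  7     
                  ┃┃ 8*  9 10 11* 12 13* 14   
                  ┃┃15 16 17* 18 19 20 21     
                  ┃┃22 23 24 25 26 27 28      
                  ┃┃29 30 31                  
                  ┃┃                          
                  ┃┃                          
                  ┃┃                          
                  ┃┃                          
                  ┃┃                          
                  ┃┗━━━━━━━━━━━━━━━━━━━━━━━━━━
                  ┃         ┗━━━━━━━━━━━━━━━━━


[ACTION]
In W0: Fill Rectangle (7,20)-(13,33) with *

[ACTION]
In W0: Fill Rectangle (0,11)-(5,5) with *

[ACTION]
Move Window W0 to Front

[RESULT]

                            ┏━━━━━━━━━━━━━━━━━
                   ┏━━━━━━━━━━━━━━━━━━━━━━━━━━
                   ┃ CalendarWidget           
                  ┏━━━━━━━━━━━━━━━━━━━━━━━━━━━
                  ┃ DrawingCanvas             
                  ┠───────────────────────────
                  ┃+    *******               
                  ┃     *******               
                  ┃     *******               
                  ┃     *******               
                  ┃     *******               
                  ┃     *******               
                  ┃        +++                
                  ┃        ~~~~~~++    *******
                  ┃              ~~~~~~*******
                  ┃                    *******
                  ┃                    *******
                  ┃                    *******


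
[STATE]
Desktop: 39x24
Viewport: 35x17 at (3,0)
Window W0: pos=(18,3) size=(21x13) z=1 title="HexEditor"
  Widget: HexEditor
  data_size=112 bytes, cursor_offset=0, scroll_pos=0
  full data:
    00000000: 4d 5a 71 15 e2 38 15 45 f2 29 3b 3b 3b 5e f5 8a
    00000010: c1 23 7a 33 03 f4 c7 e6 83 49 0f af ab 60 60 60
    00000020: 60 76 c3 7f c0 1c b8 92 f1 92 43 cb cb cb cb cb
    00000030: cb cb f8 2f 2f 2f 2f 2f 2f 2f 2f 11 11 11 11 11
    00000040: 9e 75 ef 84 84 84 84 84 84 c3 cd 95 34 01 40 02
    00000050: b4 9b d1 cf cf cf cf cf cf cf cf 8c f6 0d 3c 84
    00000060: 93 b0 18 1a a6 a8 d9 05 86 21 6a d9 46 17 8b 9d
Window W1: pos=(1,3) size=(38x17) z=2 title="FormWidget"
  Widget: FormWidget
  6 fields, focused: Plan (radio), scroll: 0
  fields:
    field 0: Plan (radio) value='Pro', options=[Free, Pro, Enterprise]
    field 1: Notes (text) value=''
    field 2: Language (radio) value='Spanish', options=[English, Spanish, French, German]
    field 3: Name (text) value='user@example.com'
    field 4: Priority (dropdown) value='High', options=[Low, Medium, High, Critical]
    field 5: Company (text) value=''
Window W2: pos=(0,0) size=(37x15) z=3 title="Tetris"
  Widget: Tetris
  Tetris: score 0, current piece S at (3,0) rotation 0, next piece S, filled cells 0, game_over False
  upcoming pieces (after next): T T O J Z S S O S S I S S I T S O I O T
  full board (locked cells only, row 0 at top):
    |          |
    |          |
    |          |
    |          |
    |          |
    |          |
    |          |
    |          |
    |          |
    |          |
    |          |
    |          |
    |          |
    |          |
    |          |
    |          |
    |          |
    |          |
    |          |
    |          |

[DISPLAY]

━━━━━━━━━━━━━━━━━━━━━━━━━━━━━━━━━┓ 
etris                            ┃ 
─────────────────────────────────┨ 
        │Next:                   ┃━
        │ ░░                     ┃ 
        │░░                      ┃─
        │                        ┃)
        │                        ┃]
        │                        ┃i
        │Score:                  ┃]
        │0                       ┃]
        │                        ┃]
        │                        ┃ 
        │                        ┃ 
━━━━━━━━━━━━━━━━━━━━━━━━━━━━━━━━━┛ 
                                   
                                   


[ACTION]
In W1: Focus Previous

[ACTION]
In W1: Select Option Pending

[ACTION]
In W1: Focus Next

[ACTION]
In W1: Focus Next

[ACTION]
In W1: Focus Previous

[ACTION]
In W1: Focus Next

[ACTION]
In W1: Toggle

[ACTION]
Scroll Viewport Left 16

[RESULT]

┏━━━━━━━━━━━━━━━━━━━━━━━━━━━━━━━━━━
┃ Tetris                           
┠──────────────────────────────────
┃          │Next:                  
┃          │ ░░                    
┃          │░░                     
┃          │                       
┃          │                       
┃          │                       
┃          │Score:                 
┃          │0                      
┃          │                       
┃          │                       
┃          │                       
┗━━━━━━━━━━━━━━━━━━━━━━━━━━━━━━━━━━
 ┃                                 
 ┃                                 


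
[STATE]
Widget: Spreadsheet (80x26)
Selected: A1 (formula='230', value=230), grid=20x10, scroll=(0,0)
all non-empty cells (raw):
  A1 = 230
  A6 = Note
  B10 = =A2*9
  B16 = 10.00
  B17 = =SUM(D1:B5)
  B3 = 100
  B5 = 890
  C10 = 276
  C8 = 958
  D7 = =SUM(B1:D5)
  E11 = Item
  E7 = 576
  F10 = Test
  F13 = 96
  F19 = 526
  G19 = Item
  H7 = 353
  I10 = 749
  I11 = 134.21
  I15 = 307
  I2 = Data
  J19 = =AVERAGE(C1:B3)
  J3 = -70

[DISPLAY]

A1: 230                                                                         
       A       B       C       D       E       F       G       H       I       J
--------------------------------------------------------------------------------
  1    [230]       0       0       0       0       0       0       0       0    
  2        0       0       0       0       0       0       0       0Data        
  3        0     100       0       0       0       0       0       0       0    
  4        0       0       0       0       0       0       0       0       0    
  5        0     890       0       0       0       0       0       0       0    
  6 Note           0       0       0       0       0       0       0       0    
  7        0       0       0     990     576       0       0     353       0    
  8        0       0     958       0       0       0       0       0       0    
  9        0       0       0       0       0       0       0       0       0    
 10        0       0     276       0       0Test           0       0     749    
 11        0       0       0       0Item           0       0       0  134.21    
 12        0       0       0       0       0       0       0       0       0    
 13        0       0       0       0       0      96       0       0       0    
 14        0       0       0       0       0       0       0       0       0    
 15        0       0       0       0       0       0       0       0     307    
 16        0      10       0       0       0       0       0       0       0    
 17        0     990       0       0       0       0       0       0       0    
 18        0       0       0       0       0       0       0       0       0    
 19        0       0       0       0       0     526Item           0       0   1
 20        0       0       0       0       0       0       0       0       0    
                                                                                
                                                                                
                                                                                


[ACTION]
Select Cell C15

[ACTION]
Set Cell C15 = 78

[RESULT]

C15: 78                                                                         
       A       B       C       D       E       F       G       H       I       J
--------------------------------------------------------------------------------
  1      230       0       0       0       0       0       0       0       0    
  2        0       0       0       0       0       0       0       0Data        
  3        0     100       0       0       0       0       0       0       0    
  4        0       0       0       0       0       0       0       0       0    
  5        0     890       0       0       0       0       0       0       0    
  6 Note           0       0       0       0       0       0       0       0    
  7        0       0       0     990     576       0       0     353       0    
  8        0       0     958       0       0       0       0       0       0    
  9        0       0       0       0       0       0       0       0       0    
 10        0       0     276       0       0Test           0       0     749    
 11        0       0       0       0Item           0       0       0  134.21    
 12        0       0       0       0       0       0       0       0       0    
 13        0       0       0       0       0      96       0       0       0    
 14        0       0       0       0       0       0       0       0       0    
 15        0       0    [78]       0       0       0       0       0     307    
 16        0      10       0       0       0       0       0       0       0    
 17        0     990       0       0       0       0       0       0       0    
 18        0       0       0       0       0       0       0       0       0    
 19        0       0       0       0       0     526Item           0       0   1
 20        0       0       0       0       0       0       0       0       0    
                                                                                
                                                                                
                                                                                


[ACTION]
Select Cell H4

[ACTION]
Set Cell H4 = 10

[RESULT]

H4: 10                                                                          
       A       B       C       D       E       F       G       H       I       J
--------------------------------------------------------------------------------
  1      230       0       0       0       0       0       0       0       0    
  2        0       0       0       0       0       0       0       0Data        
  3        0     100       0       0       0       0       0       0       0    
  4        0       0       0       0       0       0       0    [10]       0    
  5        0     890       0       0       0       0       0       0       0    
  6 Note           0       0       0       0       0       0       0       0    
  7        0       0       0     990     576       0       0     353       0    
  8        0       0     958       0       0       0       0       0       0    
  9        0       0       0       0       0       0       0       0       0    
 10        0       0     276       0       0Test           0       0     749    
 11        0       0       0       0Item           0       0       0  134.21    
 12        0       0       0       0       0       0       0       0       0    
 13        0       0       0       0       0      96       0       0       0    
 14        0       0       0       0       0       0       0       0       0    
 15        0       0      78       0       0       0       0       0     307    
 16        0      10       0       0       0       0       0       0       0    
 17        0     990       0       0       0       0       0       0       0    
 18        0       0       0       0       0       0       0       0       0    
 19        0       0       0       0       0     526Item           0       0   1
 20        0       0       0       0       0       0       0       0       0    
                                                                                
                                                                                
                                                                                


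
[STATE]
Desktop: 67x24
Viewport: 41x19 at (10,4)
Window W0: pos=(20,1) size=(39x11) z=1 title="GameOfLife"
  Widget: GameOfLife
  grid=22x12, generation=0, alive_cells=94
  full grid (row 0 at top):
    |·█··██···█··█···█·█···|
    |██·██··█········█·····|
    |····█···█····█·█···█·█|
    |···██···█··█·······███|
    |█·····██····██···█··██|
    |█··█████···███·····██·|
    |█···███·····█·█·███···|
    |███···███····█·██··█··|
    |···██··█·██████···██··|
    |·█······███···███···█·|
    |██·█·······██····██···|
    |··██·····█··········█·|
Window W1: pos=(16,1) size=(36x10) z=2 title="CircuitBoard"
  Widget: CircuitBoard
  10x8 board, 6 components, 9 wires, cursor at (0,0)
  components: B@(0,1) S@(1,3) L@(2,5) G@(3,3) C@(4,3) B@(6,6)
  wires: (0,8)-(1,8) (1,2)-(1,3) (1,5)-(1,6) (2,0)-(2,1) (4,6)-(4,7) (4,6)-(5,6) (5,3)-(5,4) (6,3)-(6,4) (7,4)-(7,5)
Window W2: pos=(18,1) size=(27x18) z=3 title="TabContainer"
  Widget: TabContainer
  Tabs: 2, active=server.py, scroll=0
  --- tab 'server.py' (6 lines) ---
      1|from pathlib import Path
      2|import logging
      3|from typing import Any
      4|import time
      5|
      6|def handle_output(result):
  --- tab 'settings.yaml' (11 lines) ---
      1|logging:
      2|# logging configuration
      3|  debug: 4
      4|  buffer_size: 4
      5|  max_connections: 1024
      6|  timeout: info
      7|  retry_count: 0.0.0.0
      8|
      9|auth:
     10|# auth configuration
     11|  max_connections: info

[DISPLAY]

      ┃ ┃[server.py]│ settings.yam┃      
      ┃0┃─────────────────────────┃      
      ┃ ┃from pathlib import Path ┃      
      ┃1┃import logging           ┃·     
      ┃ ┃from typing import Any   ┃      
      ┃2┃import time              ┃      
      ┗━┃                         ┃━━━━━━
        ┃def handle_output(result)┃━━━━━━
        ┃                         ┃      
        ┃                         ┃      
        ┃                         ┃      
        ┃                         ┃      
        ┃                         ┃      
        ┃                         ┃      
        ┗━━━━━━━━━━━━━━━━━━━━━━━━━┛      
                                         
                                         
                                         
                                         


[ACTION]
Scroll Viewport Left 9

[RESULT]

               ┃ ┃[server.py]│ settings.y
               ┃0┃───────────────────────
               ┃ ┃from pathlib import Pat
               ┃1┃import logging         
               ┃ ┃from typing import Any 
               ┃2┃import time            
               ┗━┃                       
                 ┃def handle_output(resul
                 ┃                       
                 ┃                       
                 ┃                       
                 ┃                       
                 ┃                       
                 ┃                       
                 ┗━━━━━━━━━━━━━━━━━━━━━━━
                                         
                                         
                                         
                                         


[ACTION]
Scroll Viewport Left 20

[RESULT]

                ┃ ┃[server.py]│ settings.
                ┃0┃──────────────────────
                ┃ ┃from pathlib import Pa
                ┃1┃import logging        
                ┃ ┃from typing import Any
                ┃2┃import time           
                ┗━┃                      
                  ┃def handle_output(resu
                  ┃                      
                  ┃                      
                  ┃                      
                  ┃                      
                  ┃                      
                  ┃                      
                  ┗━━━━━━━━━━━━━━━━━━━━━━
                                         
                                         
                                         
                                         


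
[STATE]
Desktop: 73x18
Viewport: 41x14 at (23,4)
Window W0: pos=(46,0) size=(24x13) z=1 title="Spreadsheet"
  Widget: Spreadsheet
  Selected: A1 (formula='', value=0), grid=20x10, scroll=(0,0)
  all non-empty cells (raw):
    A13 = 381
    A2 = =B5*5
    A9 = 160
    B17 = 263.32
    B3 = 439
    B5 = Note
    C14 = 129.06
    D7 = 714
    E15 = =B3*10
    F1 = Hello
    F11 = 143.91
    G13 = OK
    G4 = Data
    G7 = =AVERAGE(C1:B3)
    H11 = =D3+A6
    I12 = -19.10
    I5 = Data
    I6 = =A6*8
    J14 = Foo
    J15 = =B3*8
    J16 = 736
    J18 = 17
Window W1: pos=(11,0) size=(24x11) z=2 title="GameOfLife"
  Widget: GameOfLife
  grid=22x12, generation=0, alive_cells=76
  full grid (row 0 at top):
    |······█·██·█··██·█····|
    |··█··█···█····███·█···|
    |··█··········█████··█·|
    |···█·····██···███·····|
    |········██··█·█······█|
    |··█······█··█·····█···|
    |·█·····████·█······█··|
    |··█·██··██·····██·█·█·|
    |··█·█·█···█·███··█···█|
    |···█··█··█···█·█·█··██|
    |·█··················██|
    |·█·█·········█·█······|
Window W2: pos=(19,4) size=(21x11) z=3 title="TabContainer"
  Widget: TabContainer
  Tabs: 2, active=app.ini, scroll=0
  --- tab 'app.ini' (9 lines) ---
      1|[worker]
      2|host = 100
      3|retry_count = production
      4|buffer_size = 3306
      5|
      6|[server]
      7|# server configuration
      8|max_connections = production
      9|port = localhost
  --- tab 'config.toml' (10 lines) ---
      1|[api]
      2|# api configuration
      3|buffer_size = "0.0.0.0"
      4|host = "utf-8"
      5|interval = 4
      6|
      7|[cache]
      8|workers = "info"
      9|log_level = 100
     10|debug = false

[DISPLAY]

━━━━━━━━━━━━━━━━┓      ┃       A       B 
bContainer      ┃      ┃-----------------
────────────────┨      ┃  1      [0]     
p.ini]│ config.t┃      ┃  2 #ERR!        
────────────────┃      ┃  3        0     
rker]           ┃      ┃  4        0     
t = 100         ┃      ┃  5        0Note 
ry_count = produ┃      ┃  6        0     
fer_size = 3306 ┃      ┗━━━━━━━━━━━━━━━━━
                ┃                        
━━━━━━━━━━━━━━━━┛                        
                                         
                                         
                                         


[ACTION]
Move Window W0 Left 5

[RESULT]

━━━━━━━━━━━━━━━━┓ ┃       A       B      
bContainer      ┃ ┃----------------------
────────────────┨ ┃  1      [0]       0  
p.ini]│ config.t┃ ┃  2 #ERR!          0  
────────────────┃ ┃  3        0     439  
rker]           ┃ ┃  4        0       0  
t = 100         ┃ ┃  5        0Note      
ry_count = produ┃ ┃  6        0       0  
fer_size = 3306 ┃ ┗━━━━━━━━━━━━━━━━━━━━━━
                ┃                        
━━━━━━━━━━━━━━━━┛                        
                                         
                                         
                                         


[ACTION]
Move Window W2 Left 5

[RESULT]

━━━━━━━━━━━┓      ┃       A       B      
ainer      ┃      ┃----------------------
───────────┨      ┃  1      [0]       0  
]│ config.t┃      ┃  2 #ERR!          0  
───────────┃      ┃  3        0     439  
           ┃      ┃  4        0       0  
00         ┃      ┃  5        0Note      
unt = produ┃      ┃  6        0       0  
ize = 3306 ┃      ┗━━━━━━━━━━━━━━━━━━━━━━
           ┃                             
━━━━━━━━━━━┛                             
                                         
                                         
                                         


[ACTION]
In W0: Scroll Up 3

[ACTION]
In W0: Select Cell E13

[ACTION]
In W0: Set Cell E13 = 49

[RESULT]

━━━━━━━━━━━┓      ┃       A       B      
ainer      ┃      ┃----------------------
───────────┨      ┃  1        0       0  
]│ config.t┃      ┃  2 #ERR!          0  
───────────┃      ┃  3        0     439  
           ┃      ┃  4        0       0  
00         ┃      ┃  5        0Note      
unt = produ┃      ┃  6        0       0  
ize = 3306 ┃      ┗━━━━━━━━━━━━━━━━━━━━━━
           ┃                             
━━━━━━━━━━━┛                             
                                         
                                         
                                         


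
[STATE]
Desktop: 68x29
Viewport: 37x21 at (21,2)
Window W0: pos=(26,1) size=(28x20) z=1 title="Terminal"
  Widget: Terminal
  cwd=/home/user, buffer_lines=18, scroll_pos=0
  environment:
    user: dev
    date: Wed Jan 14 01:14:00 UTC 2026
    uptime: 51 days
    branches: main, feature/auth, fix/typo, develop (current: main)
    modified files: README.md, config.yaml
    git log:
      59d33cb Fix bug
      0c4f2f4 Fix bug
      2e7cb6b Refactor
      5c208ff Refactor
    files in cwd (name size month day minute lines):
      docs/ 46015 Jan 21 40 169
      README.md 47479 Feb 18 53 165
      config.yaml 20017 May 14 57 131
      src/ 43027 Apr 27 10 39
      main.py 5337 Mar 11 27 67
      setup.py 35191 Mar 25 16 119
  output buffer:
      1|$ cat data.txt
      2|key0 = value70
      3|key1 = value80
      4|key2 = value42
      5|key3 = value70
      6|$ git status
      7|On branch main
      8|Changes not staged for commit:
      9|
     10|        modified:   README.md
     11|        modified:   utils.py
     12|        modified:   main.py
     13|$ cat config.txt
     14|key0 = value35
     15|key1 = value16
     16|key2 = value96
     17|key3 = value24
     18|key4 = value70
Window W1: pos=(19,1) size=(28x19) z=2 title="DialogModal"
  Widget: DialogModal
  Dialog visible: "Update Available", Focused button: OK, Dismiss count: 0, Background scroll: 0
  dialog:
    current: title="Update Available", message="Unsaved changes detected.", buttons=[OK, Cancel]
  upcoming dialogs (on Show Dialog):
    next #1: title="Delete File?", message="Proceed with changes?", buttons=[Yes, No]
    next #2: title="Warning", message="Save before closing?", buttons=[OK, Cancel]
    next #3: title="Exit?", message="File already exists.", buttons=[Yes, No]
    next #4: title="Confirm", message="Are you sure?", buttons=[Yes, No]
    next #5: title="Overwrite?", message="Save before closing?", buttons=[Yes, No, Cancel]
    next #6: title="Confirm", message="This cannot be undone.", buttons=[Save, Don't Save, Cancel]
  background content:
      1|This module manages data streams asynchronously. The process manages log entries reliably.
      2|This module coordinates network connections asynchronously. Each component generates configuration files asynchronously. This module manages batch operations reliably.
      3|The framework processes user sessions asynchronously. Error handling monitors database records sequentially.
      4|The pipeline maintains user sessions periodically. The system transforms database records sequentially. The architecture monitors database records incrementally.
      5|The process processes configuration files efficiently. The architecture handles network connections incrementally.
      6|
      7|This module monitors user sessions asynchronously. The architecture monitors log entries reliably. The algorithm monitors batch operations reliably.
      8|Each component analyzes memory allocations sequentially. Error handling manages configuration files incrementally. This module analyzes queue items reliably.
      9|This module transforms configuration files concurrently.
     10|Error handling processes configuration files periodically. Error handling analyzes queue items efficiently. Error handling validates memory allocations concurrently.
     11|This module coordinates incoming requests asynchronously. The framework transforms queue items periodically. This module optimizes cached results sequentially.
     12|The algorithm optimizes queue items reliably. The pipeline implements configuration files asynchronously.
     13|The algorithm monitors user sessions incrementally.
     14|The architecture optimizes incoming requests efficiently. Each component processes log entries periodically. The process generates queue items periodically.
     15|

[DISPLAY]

DialogModal              ┃      ┃    
─────────────────────────┨──────┨    
his module manages data s┃      ┃    
his module coordinates ne┃      ┃    
he framework processes us┃      ┃    
he pipeline maintains use┃      ┃    
he process processes conf┃      ┃    
 ┌────────────────────┐  ┃      ┃    
h│  Update Available  │r ┃      ┃    
a│Unsaved changes dete│me┃or com┃    
h│   [OK]  Cancel     │on┃      ┃    
r└────────────────────┘ c┃README┃    
his module coordinates in┃utils.┃    
he algorithm optimizes qu┃main.p┃    
he algorithm monitors use┃      ┃    
he architecture optimizes┃      ┃    
                         ┃      ┃    
━━━━━━━━━━━━━━━━━━━━━━━━━┛      ┃    
     ┗━━━━━━━━━━━━━━━━━━━━━━━━━━┛    
                                     
                                     


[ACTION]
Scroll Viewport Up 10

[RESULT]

                                     
━━━━━━━━━━━━━━━━━━━━━━━━━┓━━━━━━┓    
DialogModal              ┃      ┃    
─────────────────────────┨──────┨    
his module manages data s┃      ┃    
his module coordinates ne┃      ┃    
he framework processes us┃      ┃    
he pipeline maintains use┃      ┃    
he process processes conf┃      ┃    
 ┌────────────────────┐  ┃      ┃    
h│  Update Available  │r ┃      ┃    
a│Unsaved changes dete│me┃or com┃    
h│   [OK]  Cancel     │on┃      ┃    
r└────────────────────┘ c┃README┃    
his module coordinates in┃utils.┃    
he algorithm optimizes qu┃main.p┃    
he algorithm monitors use┃      ┃    
he architecture optimizes┃      ┃    
                         ┃      ┃    
━━━━━━━━━━━━━━━━━━━━━━━━━┛      ┃    
     ┗━━━━━━━━━━━━━━━━━━━━━━━━━━┛    


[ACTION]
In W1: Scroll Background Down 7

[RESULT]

                                     
━━━━━━━━━━━━━━━━━━━━━━━━━┓━━━━━━┓    
DialogModal              ┃      ┃    
─────────────────────────┨──────┨    
ach component analyzes me┃      ┃    
his module transforms con┃      ┃    
rror handling processes c┃      ┃    
his module coordinates in┃      ┃    
he algorithm optimizes qu┃      ┃    
h┌────────────────────┐se┃      ┃    
h│  Update Available  │es┃      ┃    
 │Unsaved changes dete│  ┃or com┃    
 │   [OK]  Cancel     │  ┃      ┃    
 └────────────────────┘  ┃README┃    
                         ┃utils.┃    
                         ┃main.p┃    
                         ┃      ┃    
                         ┃      ┃    
                         ┃      ┃    
━━━━━━━━━━━━━━━━━━━━━━━━━┛      ┃    
     ┗━━━━━━━━━━━━━━━━━━━━━━━━━━┛    


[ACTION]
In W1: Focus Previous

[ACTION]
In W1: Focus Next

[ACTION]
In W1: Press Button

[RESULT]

                                     
━━━━━━━━━━━━━━━━━━━━━━━━━┓━━━━━━┓    
DialogModal              ┃      ┃    
─────────────────────────┨──────┨    
ach component analyzes me┃      ┃    
his module transforms con┃      ┃    
rror handling processes c┃      ┃    
his module coordinates in┃      ┃    
he algorithm optimizes qu┃      ┃    
he algorithm monitors use┃      ┃    
he architecture optimizes┃      ┃    
                         ┃or com┃    
                         ┃      ┃    
                         ┃README┃    
                         ┃utils.┃    
                         ┃main.p┃    
                         ┃      ┃    
                         ┃      ┃    
                         ┃      ┃    
━━━━━━━━━━━━━━━━━━━━━━━━━┛      ┃    
     ┗━━━━━━━━━━━━━━━━━━━━━━━━━━┛    


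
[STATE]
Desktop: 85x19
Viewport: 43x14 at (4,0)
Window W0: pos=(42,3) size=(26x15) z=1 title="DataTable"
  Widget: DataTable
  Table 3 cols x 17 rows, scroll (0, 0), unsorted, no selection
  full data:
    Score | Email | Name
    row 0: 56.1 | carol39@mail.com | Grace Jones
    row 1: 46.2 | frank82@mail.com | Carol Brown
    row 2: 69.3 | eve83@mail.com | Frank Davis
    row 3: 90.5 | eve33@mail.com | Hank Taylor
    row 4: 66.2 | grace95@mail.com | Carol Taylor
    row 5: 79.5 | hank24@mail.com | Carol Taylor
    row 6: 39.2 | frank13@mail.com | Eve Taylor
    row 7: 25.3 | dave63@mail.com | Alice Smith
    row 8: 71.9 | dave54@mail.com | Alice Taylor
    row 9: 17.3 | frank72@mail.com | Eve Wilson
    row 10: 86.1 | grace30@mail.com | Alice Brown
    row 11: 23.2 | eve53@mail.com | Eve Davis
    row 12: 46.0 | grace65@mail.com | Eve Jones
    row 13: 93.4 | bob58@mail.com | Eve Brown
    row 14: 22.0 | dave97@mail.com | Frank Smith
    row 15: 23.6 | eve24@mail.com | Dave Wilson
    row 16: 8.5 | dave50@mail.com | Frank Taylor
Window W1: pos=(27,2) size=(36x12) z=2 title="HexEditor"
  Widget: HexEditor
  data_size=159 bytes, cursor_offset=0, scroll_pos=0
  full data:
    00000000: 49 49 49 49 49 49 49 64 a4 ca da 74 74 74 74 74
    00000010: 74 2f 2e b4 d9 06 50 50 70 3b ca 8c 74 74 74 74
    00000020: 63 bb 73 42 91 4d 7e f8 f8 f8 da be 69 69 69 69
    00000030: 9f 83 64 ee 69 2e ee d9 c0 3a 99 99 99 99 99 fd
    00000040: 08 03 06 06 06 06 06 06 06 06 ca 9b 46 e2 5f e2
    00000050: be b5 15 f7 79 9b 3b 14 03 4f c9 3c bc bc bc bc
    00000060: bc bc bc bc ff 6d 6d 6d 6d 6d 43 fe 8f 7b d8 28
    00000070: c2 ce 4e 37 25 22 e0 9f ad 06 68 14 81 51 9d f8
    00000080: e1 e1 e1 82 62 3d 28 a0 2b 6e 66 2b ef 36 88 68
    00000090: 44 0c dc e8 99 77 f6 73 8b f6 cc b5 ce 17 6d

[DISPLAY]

                                           
                                           
                       ┏━━━━━━━━━━━━━━━━━━━
                       ┃ HexEditor         
                       ┠───────────────────
                       ┃00000000  49 49 49 
                       ┃00000010  74 2f 2e 
                       ┃00000020  63 bb 73 
                       ┃00000030  9f 83 64 
                       ┃00000040  08 03 06 
                       ┃00000050  be b5 15 
                       ┃00000060  bc bc bc 
                       ┃00000070  c2 ce 4e 
                       ┗━━━━━━━━━━━━━━━━━━━


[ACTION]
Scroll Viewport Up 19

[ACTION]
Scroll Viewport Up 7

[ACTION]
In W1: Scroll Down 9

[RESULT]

                                           
                                           
                       ┏━━━━━━━━━━━━━━━━━━━
                       ┃ HexEditor         
                       ┠───────────────────
                       ┃00000090  44 0c dc 
                       ┃                   
                       ┃                   
                       ┃                   
                       ┃                   
                       ┃                   
                       ┃                   
                       ┃                   
                       ┗━━━━━━━━━━━━━━━━━━━


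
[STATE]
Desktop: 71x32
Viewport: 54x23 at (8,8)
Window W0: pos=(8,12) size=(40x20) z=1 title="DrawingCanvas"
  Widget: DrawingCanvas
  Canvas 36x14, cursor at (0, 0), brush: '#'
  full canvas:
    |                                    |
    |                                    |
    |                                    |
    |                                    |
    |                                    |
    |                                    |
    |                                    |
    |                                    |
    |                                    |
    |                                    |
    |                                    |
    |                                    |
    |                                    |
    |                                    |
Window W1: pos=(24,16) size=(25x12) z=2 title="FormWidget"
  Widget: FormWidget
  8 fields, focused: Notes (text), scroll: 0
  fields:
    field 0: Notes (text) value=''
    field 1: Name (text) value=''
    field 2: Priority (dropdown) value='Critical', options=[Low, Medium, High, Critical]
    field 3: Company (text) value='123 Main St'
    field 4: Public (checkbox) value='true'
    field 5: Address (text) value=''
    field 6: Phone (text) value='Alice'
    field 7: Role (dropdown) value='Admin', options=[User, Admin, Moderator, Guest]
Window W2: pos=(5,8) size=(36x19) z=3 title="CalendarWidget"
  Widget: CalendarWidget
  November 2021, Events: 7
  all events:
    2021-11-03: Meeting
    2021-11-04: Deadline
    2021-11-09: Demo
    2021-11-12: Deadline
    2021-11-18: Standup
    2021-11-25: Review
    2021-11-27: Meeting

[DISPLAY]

━━━━━━━━━━━━━━━━━━━━━━━━━━━━━━━━┓                     
alendarWidget                   ┃                     
────────────────────────────────┨                     
        November 2021           ┃                     
 Tu We Th Fr Sa Su              ┃━━━━━━┓              
  2  3*  4*  5  6  7            ┃      ┃              
  9* 10 11 12* 13 14            ┃──────┨              
 16 17 18* 19 20 21             ┃      ┃              
 23 24 25* 26 27* 28            ┃━━━━━━━┓             
 30                             ┃       ┃             
                                ┃───────┨             
                                ┃      ]┃             
                                ┃      ]┃             
                                ┃ritic▼]┃             
                                ┃23 Mai]┃             
                                ┃]      ┃             
                                ┃      ]┃             
                                ┃lice  ]┃             
━━━━━━━━━━━━━━━━━━━━━━━━━━━━━━━━┛dmin ▼]┃             
┃               ┗━━━━━━━━━━━━━━━━━━━━━━━┛             
┃                                      ┃              
┃                                      ┃              
┃                                      ┃              


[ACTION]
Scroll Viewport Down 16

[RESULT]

alendarWidget                   ┃                     
────────────────────────────────┨                     
        November 2021           ┃                     
 Tu We Th Fr Sa Su              ┃━━━━━━┓              
  2  3*  4*  5  6  7            ┃      ┃              
  9* 10 11 12* 13 14            ┃──────┨              
 16 17 18* 19 20 21             ┃      ┃              
 23 24 25* 26 27* 28            ┃━━━━━━━┓             
 30                             ┃       ┃             
                                ┃───────┨             
                                ┃      ]┃             
                                ┃      ]┃             
                                ┃ritic▼]┃             
                                ┃23 Mai]┃             
                                ┃]      ┃             
                                ┃      ]┃             
                                ┃lice  ]┃             
━━━━━━━━━━━━━━━━━━━━━━━━━━━━━━━━┛dmin ▼]┃             
┃               ┗━━━━━━━━━━━━━━━━━━━━━━━┛             
┃                                      ┃              
┃                                      ┃              
┃                                      ┃              
┗━━━━━━━━━━━━━━━━━━━━━━━━━━━━━━━━━━━━━━┛              


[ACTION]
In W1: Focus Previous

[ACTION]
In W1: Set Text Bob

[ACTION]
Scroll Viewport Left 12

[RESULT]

     ┃ CalendarWidget                   ┃             
     ┠──────────────────────────────────┨             
     ┃          November 2021           ┃             
     ┃Mo Tu We Th Fr Sa Su              ┃━━━━━━┓      
     ┃ 1  2  3*  4*  5  6  7            ┃      ┃      
     ┃ 8  9* 10 11 12* 13 14            ┃──────┨      
     ┃15 16 17 18* 19 20 21             ┃      ┃      
     ┃22 23 24 25* 26 27* 28            ┃━━━━━━━┓     
     ┃29 30                             ┃       ┃     
     ┃                                  ┃───────┨     
     ┃                                  ┃      ]┃     
     ┃                                  ┃      ]┃     
     ┃                                  ┃ritic▼]┃     
     ┃                                  ┃23 Mai]┃     
     ┃                                  ┃]      ┃     
     ┃                                  ┃      ]┃     
     ┃                                  ┃lice  ]┃     
     ┗━━━━━━━━━━━━━━━━━━━━━━━━━━━━━━━━━━┛dmin ▼]┃     
        ┃               ┗━━━━━━━━━━━━━━━━━━━━━━━┛     
        ┃                                      ┃      
        ┃                                      ┃      
        ┃                                      ┃      
        ┗━━━━━━━━━━━━━━━━━━━━━━━━━━━━━━━━━━━━━━┛      
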